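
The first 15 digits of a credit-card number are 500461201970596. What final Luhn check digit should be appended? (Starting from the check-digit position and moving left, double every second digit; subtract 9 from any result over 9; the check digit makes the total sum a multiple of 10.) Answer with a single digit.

Partial digits right→left: 6 9 5 0 7 9 1 0 2 1 6 4 0 0 5
Double every second digit counting from the check-digit position (so the 1st, 3rd, 5th, ... of the partial from the right).
  doubled (with −9 where >9): 3 1 5 2 4 3 0 1 → sum 19
  kept as-is: 9 0 9 0 1 4 0 → sum 23
Total = 19 + 23 = 42.
Check digit = (10 − (42 mod 10)) mod 10 = 8.

8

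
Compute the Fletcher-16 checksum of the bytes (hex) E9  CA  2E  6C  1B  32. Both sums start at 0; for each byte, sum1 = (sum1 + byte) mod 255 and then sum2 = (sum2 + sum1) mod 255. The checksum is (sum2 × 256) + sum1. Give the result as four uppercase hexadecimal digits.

Running sums (mod 255):
  after byte 0 (E9): sum1=233, sum2=233
  after byte 1 (CA): sum1=180, sum2=158
  after byte 2 (2E): sum1=226, sum2=129
  after byte 3 (6C): sum1=79, sum2=208
  after byte 4 (1B): sum1=106, sum2=59
  after byte 5 (32): sum1=156, sum2=215
Checksum = sum2·256 + sum1 = 215·256 + 156 = 55196 = 0xD79C.

D79C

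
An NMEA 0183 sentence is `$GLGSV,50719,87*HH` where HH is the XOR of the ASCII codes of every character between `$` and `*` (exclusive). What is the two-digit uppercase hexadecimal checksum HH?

7C

XOR the ASCII codes of the payload characters:
  'G' = 0x47 → acc = 0x47
  'L' = 0x4C → acc = 0x0B
  'G' = 0x47 → acc = 0x4C
  'S' = 0x53 → acc = 0x1F
  'V' = 0x56 → acc = 0x49
  ',' = 0x2C → acc = 0x65
  '5' = 0x35 → acc = 0x50
  '0' = 0x30 → acc = 0x60
  '7' = 0x37 → acc = 0x57
  '1' = 0x31 → acc = 0x66
  '9' = 0x39 → acc = 0x5F
  ',' = 0x2C → acc = 0x73
  '8' = 0x38 → acc = 0x4B
  '7' = 0x37 → acc = 0x7C
Checksum = 0x7C.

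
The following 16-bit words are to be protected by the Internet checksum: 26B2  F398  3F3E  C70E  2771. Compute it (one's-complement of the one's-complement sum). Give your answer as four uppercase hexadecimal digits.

B7F6

One's-complement addition (fold any carry out of bit 15 back into bit 0):
  0x26B2 + 0xF398 = 0x11A4A → wrap carry → 0x1A4B
  0x1A4B + 0x3F3E = 0x05989
  0x5989 + 0xC70E = 0x12097 → wrap carry → 0x2098
  0x2098 + 0x2771 = 0x04809
One's-complement sum = 0x4809.
Checksum = ~0x4809 & 0xFFFF = 0xB7F6.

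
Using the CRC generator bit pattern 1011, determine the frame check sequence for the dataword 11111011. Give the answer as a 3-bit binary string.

Append 3 zeros: 11111011000. Divide by 1011 (XOR where the leading bit is 1):
  pos 0: 1111 XOR 1011 = 0100
  pos 1: 1001 XOR 1011 = 0010
  pos 3: 1001 XOR 1011 = 0010
  pos 5: 1010 XOR 1011 = 0001
Remainder (last 3 bits) = 100. This is the CRC / FCS.

100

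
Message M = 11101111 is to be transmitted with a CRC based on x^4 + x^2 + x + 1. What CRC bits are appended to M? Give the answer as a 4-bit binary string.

1000

Append 4 zeros: 111011110000. Divide by 10111 (XOR where the leading bit is 1):
  pos 0: 11101 XOR 10111 = 01010
  pos 1: 10101 XOR 10111 = 00010
  pos 4: 10110 XOR 10111 = 00001
Remainder (last 4 bits) = 1000. This is the CRC / FCS.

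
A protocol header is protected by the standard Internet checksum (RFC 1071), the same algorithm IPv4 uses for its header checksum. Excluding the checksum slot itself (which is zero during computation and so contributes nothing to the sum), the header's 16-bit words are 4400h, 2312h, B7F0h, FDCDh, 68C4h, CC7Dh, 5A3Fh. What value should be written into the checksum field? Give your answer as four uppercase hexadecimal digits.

53AD

One's-complement addition (fold any carry out of bit 15 back into bit 0):
  0x4400 + 0x2312 = 0x06712
  0x6712 + 0xB7F0 = 0x11F02 → wrap carry → 0x1F03
  0x1F03 + 0xFDCD = 0x11CD0 → wrap carry → 0x1CD1
  0x1CD1 + 0x68C4 = 0x08595
  0x8595 + 0xCC7D = 0x15212 → wrap carry → 0x5213
  0x5213 + 0x5A3F = 0x0AC52
One's-complement sum = 0xAC52.
Checksum = ~0xAC52 & 0xFFFF = 0x53AD.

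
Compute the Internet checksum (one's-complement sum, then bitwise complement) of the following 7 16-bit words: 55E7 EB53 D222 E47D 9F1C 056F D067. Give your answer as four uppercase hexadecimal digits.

9330

One's-complement addition (fold any carry out of bit 15 back into bit 0):
  0x55E7 + 0xEB53 = 0x1413A → wrap carry → 0x413B
  0x413B + 0xD222 = 0x1135D → wrap carry → 0x135E
  0x135E + 0xE47D = 0x0F7DB
  0xF7DB + 0x9F1C = 0x196F7 → wrap carry → 0x96F8
  0x96F8 + 0x056F = 0x09C67
  0x9C67 + 0xD067 = 0x16CCE → wrap carry → 0x6CCF
One's-complement sum = 0x6CCF.
Checksum = ~0x6CCF & 0xFFFF = 0x9330.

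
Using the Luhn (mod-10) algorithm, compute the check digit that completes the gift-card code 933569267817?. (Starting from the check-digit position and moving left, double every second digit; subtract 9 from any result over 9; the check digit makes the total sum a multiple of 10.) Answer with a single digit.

1

Partial digits right→left: 7 1 8 7 6 2 9 6 5 3 3 9
Double every second digit counting from the check-digit position (so the 1st, 3rd, 5th, ... of the partial from the right).
  doubled (with −9 where >9): 5 7 3 9 1 6 → sum 31
  kept as-is: 1 7 2 6 3 9 → sum 28
Total = 31 + 28 = 59.
Check digit = (10 − (59 mod 10)) mod 10 = 1.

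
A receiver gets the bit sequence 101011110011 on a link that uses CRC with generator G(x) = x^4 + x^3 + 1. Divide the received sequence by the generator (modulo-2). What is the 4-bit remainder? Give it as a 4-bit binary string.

0001

Modulo-2 division of 101011110011 by 11001:
  pos 0: 10101 XOR 11001 = 01100
  pos 1: 11001 XOR 11001 = 00000
  pos 6: 11001 XOR 11001 = 00000
Remainder = 0001 (nonzero — an error is detected).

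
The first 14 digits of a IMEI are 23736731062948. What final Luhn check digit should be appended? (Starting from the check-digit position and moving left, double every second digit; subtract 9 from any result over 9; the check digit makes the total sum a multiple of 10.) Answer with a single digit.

Partial digits right→left: 8 4 9 2 6 0 1 3 7 6 3 7 3 2
Double every second digit counting from the check-digit position (so the 1st, 3rd, 5th, ... of the partial from the right).
  doubled (with −9 where >9): 7 9 3 2 5 6 6 → sum 38
  kept as-is: 4 2 0 3 6 7 2 → sum 24
Total = 38 + 24 = 62.
Check digit = (10 − (62 mod 10)) mod 10 = 8.

8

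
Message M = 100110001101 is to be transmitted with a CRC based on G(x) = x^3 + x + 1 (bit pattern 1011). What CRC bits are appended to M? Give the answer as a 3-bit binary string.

Append 3 zeros: 100110001101000. Divide by 1011 (XOR where the leading bit is 1):
  pos 0: 1001 XOR 1011 = 0010
  pos 2: 1010 XOR 1011 = 0001
  pos 5: 1001 XOR 1011 = 0010
  pos 7: 1010 XOR 1011 = 0001
  pos 10: 1100 XOR 1011 = 0111
  pos 11: 1110 XOR 1011 = 0101
Remainder (last 3 bits) = 101. This is the CRC / FCS.

101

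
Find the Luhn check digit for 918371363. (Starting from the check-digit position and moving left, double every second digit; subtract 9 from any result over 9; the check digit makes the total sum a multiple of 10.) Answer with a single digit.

6

Partial digits right→left: 3 6 3 1 7 3 8 1 9
Double every second digit counting from the check-digit position (so the 1st, 3rd, 5th, ... of the partial from the right).
  doubled (with −9 where >9): 6 6 5 7 9 → sum 33
  kept as-is: 6 1 3 1 → sum 11
Total = 33 + 11 = 44.
Check digit = (10 − (44 mod 10)) mod 10 = 6.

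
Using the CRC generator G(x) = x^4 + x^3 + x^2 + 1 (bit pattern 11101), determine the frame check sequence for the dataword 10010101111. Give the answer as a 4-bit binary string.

1101

Append 4 zeros: 100101011110000. Divide by 11101 (XOR where the leading bit is 1):
  pos 0: 10010 XOR 11101 = 01111
  pos 1: 11111 XOR 11101 = 00010
  pos 4: 10011 XOR 11101 = 01110
  pos 5: 11101 XOR 11101 = 00000
  pos 10: 10000 XOR 11101 = 01101
Remainder (last 4 bits) = 1101. This is the CRC / FCS.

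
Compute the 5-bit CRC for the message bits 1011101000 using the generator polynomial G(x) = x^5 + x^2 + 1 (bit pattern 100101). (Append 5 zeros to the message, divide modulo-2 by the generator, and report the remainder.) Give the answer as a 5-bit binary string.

01000

Append 5 zeros: 101110100000000. Divide by 100101 (XOR where the leading bit is 1):
  pos 0: 101110 XOR 100101 = 001011
  pos 2: 101110 XOR 100101 = 001011
  pos 4: 101100 XOR 100101 = 001001
  pos 6: 100100 XOR 100101 = 000001
Remainder (last 5 bits) = 01000. This is the CRC / FCS.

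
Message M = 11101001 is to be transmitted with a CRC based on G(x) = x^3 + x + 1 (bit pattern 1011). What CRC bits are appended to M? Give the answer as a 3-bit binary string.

011

Append 3 zeros: 11101001000. Divide by 1011 (XOR where the leading bit is 1):
  pos 0: 1110 XOR 1011 = 0101
  pos 1: 1011 XOR 1011 = 0000
  pos 7: 1000 XOR 1011 = 0011
Remainder (last 3 bits) = 011. This is the CRC / FCS.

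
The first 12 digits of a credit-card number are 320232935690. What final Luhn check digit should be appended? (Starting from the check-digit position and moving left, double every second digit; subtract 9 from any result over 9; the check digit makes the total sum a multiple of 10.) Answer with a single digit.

Partial digits right→left: 0 9 6 5 3 9 2 3 2 0 2 3
Double every second digit counting from the check-digit position (so the 1st, 3rd, 5th, ... of the partial from the right).
  doubled (with −9 where >9): 0 3 6 4 4 4 → sum 21
  kept as-is: 9 5 9 3 0 3 → sum 29
Total = 21 + 29 = 50.
Check digit = (10 − (50 mod 10)) mod 10 = 0.

0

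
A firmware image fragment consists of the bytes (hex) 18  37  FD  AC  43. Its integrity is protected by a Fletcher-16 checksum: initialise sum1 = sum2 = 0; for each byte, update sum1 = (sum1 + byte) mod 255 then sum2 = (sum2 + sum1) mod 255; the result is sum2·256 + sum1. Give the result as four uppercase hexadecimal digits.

EB3D

Running sums (mod 255):
  after byte 0 (18): sum1=24, sum2=24
  after byte 1 (37): sum1=79, sum2=103
  after byte 2 (FD): sum1=77, sum2=180
  after byte 3 (AC): sum1=249, sum2=174
  after byte 4 (43): sum1=61, sum2=235
Checksum = sum2·256 + sum1 = 235·256 + 61 = 60221 = 0xEB3D.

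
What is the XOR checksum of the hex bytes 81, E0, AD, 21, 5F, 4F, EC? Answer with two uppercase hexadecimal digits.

11

XOR the bytes together:
  start with 0x81
  0x81 ⊕ 0xE0 = 0x61
  0x61 ⊕ 0xAD = 0xCC
  0xCC ⊕ 0x21 = 0xED
  0xED ⊕ 0x5F = 0xB2
  0xB2 ⊕ 0x4F = 0xFD
  0xFD ⊕ 0xEC = 0x11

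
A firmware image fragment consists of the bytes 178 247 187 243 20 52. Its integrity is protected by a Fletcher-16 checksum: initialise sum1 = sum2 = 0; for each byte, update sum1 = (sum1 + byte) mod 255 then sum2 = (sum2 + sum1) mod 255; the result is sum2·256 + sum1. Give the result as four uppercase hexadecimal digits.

2FA2

Running sums (mod 255):
  after byte 0 (178): sum1=178, sum2=178
  after byte 1 (247): sum1=170, sum2=93
  after byte 2 (187): sum1=102, sum2=195
  after byte 3 (243): sum1=90, sum2=30
  after byte 4 (20): sum1=110, sum2=140
  after byte 5 (52): sum1=162, sum2=47
Checksum = sum2·256 + sum1 = 47·256 + 162 = 12194 = 0x2FA2.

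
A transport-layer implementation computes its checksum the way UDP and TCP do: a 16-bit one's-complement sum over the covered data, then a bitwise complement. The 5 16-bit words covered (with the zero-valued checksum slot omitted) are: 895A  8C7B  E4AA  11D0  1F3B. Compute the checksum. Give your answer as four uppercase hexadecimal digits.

D473

One's-complement addition (fold any carry out of bit 15 back into bit 0):
  0x895A + 0x8C7B = 0x115D5 → wrap carry → 0x15D6
  0x15D6 + 0xE4AA = 0x0FA80
  0xFA80 + 0x11D0 = 0x10C50 → wrap carry → 0x0C51
  0x0C51 + 0x1F3B = 0x02B8C
One's-complement sum = 0x2B8C.
Checksum = ~0x2B8C & 0xFFFF = 0xD473.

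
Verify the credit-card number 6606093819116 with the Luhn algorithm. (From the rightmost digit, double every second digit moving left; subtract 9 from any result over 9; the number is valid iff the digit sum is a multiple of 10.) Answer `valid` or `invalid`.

From the right, keep odd positions and double even positions (subtract 9 from any doubled value over 9):
  doubled (positions 2,4,...): 2 9 7 9 3 3 → sum 33
  kept (positions 1,3,...): 6 1 1 3 0 0 6 → sum 17
Total = 50.
50 mod 10 = 0, so the number is valid.

valid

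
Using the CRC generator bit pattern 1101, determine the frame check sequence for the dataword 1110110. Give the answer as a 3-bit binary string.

011

Append 3 zeros: 1110110000. Divide by 1101 (XOR where the leading bit is 1):
  pos 0: 1110 XOR 1101 = 0011
  pos 2: 1111 XOR 1101 = 0010
  pos 4: 1000 XOR 1101 = 0101
  pos 5: 1010 XOR 1101 = 0111
  pos 6: 1110 XOR 1101 = 0011
Remainder (last 3 bits) = 011. This is the CRC / FCS.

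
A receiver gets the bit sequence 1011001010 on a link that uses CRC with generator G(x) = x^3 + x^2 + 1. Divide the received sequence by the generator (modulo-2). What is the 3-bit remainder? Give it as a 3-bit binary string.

Modulo-2 division of 1011001010 by 1101:
  pos 0: 1011 XOR 1101 = 0110
  pos 1: 1100 XOR 1101 = 0001
  pos 4: 1010 XOR 1101 = 0111
  pos 5: 1111 XOR 1101 = 0010
Remainder = 100 (nonzero — an error is detected).

100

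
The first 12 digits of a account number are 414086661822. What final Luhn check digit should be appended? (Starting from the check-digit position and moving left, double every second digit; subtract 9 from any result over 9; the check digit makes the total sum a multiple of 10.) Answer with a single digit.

6

Partial digits right→left: 2 2 8 1 6 6 6 8 0 4 1 4
Double every second digit counting from the check-digit position (so the 1st, 3rd, 5th, ... of the partial from the right).
  doubled (with −9 where >9): 4 7 3 3 0 2 → sum 19
  kept as-is: 2 1 6 8 4 4 → sum 25
Total = 19 + 25 = 44.
Check digit = (10 − (44 mod 10)) mod 10 = 6.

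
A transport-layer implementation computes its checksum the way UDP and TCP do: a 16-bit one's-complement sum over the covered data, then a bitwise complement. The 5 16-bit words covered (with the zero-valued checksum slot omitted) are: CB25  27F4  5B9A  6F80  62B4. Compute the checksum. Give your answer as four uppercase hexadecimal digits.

DF16

One's-complement addition (fold any carry out of bit 15 back into bit 0):
  0xCB25 + 0x27F4 = 0x0F319
  0xF319 + 0x5B9A = 0x14EB3 → wrap carry → 0x4EB4
  0x4EB4 + 0x6F80 = 0x0BE34
  0xBE34 + 0x62B4 = 0x120E8 → wrap carry → 0x20E9
One's-complement sum = 0x20E9.
Checksum = ~0x20E9 & 0xFFFF = 0xDF16.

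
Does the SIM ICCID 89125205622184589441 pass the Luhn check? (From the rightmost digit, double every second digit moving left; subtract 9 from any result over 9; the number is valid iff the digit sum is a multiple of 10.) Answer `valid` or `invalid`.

From the right, keep odd positions and double even positions (subtract 9 from any doubled value over 9):
  doubled (positions 2,4,...): 8 9 1 7 4 3 0 1 2 7 → sum 42
  kept (positions 1,3,...): 1 4 8 4 1 2 5 2 2 9 → sum 38
Total = 80.
80 mod 10 = 0, so the number is valid.

valid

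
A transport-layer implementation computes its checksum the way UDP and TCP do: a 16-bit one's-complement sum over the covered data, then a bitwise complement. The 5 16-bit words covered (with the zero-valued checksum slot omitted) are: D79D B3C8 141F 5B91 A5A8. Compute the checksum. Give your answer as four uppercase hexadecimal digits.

One's-complement addition (fold any carry out of bit 15 back into bit 0):
  0xD79D + 0xB3C8 = 0x18B65 → wrap carry → 0x8B66
  0x8B66 + 0x141F = 0x09F85
  0x9F85 + 0x5B91 = 0x0FB16
  0xFB16 + 0xA5A8 = 0x1A0BE → wrap carry → 0xA0BF
One's-complement sum = 0xA0BF.
Checksum = ~0xA0BF & 0xFFFF = 0x5F40.

5F40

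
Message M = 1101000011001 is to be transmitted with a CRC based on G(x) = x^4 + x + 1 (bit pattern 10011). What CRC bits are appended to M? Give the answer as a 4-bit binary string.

0011

Append 4 zeros: 11010000110010000. Divide by 10011 (XOR where the leading bit is 1):
  pos 0: 11010 XOR 10011 = 01001
  pos 1: 10010 XOR 10011 = 00001
  pos 5: 10011 XOR 10011 = 00000
  pos 12: 10000 XOR 10011 = 00011
Remainder (last 4 bits) = 0011. This is the CRC / FCS.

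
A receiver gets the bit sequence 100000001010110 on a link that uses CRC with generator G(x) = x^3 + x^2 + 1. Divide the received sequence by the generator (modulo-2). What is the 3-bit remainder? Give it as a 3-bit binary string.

110

Modulo-2 division of 100000001010110 by 1101:
  pos 0: 1000 XOR 1101 = 0101
  pos 1: 1010 XOR 1101 = 0111
  pos 2: 1110 XOR 1101 = 0011
  pos 4: 1100 XOR 1101 = 0001
  pos 7: 1101 XOR 1101 = 0000
Remainder = 110 (nonzero — an error is detected).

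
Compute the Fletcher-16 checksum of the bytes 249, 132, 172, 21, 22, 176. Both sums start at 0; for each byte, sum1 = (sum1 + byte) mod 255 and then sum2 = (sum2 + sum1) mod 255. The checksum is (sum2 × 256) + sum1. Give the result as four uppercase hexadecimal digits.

Running sums (mod 255):
  after byte 0 (249): sum1=249, sum2=249
  after byte 1 (132): sum1=126, sum2=120
  after byte 2 (172): sum1=43, sum2=163
  after byte 3 (21): sum1=64, sum2=227
  after byte 4 (22): sum1=86, sum2=58
  after byte 5 (176): sum1=7, sum2=65
Checksum = sum2·256 + sum1 = 65·256 + 7 = 16647 = 0x4107.

4107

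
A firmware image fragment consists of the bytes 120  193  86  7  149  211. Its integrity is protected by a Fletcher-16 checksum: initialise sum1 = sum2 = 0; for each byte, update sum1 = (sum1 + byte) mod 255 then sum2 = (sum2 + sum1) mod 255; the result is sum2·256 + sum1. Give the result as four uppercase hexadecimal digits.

0901

Running sums (mod 255):
  after byte 0 (120): sum1=120, sum2=120
  after byte 1 (193): sum1=58, sum2=178
  after byte 2 (86): sum1=144, sum2=67
  after byte 3 (7): sum1=151, sum2=218
  after byte 4 (149): sum1=45, sum2=8
  after byte 5 (211): sum1=1, sum2=9
Checksum = sum2·256 + sum1 = 9·256 + 1 = 2305 = 0x0901.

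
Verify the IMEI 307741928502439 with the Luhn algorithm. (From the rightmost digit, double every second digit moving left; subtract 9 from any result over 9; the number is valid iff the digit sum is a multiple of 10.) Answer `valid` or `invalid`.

invalid

From the right, keep odd positions and double even positions (subtract 9 from any doubled value over 9):
  doubled (positions 2,4,...): 6 4 1 4 2 5 0 → sum 22
  kept (positions 1,3,...): 9 4 0 8 9 4 7 3 → sum 44
Total = 66.
66 mod 10 = 6, so the number is invalid.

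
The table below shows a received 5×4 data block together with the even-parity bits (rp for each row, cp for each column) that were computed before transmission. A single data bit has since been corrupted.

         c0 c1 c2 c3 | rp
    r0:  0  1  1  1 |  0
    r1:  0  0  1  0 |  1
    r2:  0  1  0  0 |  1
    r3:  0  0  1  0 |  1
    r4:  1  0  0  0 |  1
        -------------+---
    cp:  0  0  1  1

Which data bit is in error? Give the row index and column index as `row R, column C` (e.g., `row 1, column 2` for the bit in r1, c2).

row 0, column 0

Recompute each row's even parity and compare to rp:
  r0: data parity 1, sent rp 0 → mismatch
  r1: data parity 1, sent rp 1 → ok
  r2: data parity 1, sent rp 1 → ok
  r3: data parity 1, sent rp 1 → ok
  r4: data parity 1, sent rp 1 → ok
Recompute each column's even parity and compare to cp:
  c0: data parity 1, sent cp 0 → mismatch
  c1: data parity 0, sent cp 0 → ok
  c2: data parity 1, sent cp 1 → ok
  c3: data parity 1, sent cp 1 → ok
Exactly one row (r0) and one column (c0) fail → the flipped bit is at their intersection.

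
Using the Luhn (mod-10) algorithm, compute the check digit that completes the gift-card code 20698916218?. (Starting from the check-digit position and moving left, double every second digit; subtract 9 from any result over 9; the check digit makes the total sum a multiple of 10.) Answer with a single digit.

Partial digits right→left: 8 1 2 6 1 9 8 9 6 0 2
Double every second digit counting from the check-digit position (so the 1st, 3rd, 5th, ... of the partial from the right).
  doubled (with −9 where >9): 7 4 2 7 3 4 → sum 27
  kept as-is: 1 6 9 9 0 → sum 25
Total = 27 + 25 = 52.
Check digit = (10 − (52 mod 10)) mod 10 = 8.

8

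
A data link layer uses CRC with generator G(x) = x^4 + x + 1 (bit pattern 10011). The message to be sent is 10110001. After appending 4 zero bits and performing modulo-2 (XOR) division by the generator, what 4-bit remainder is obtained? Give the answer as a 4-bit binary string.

Append 4 zeros: 101100010000. Divide by 10011 (XOR where the leading bit is 1):
  pos 0: 10110 XOR 10011 = 00101
  pos 2: 10100 XOR 10011 = 00111
  pos 4: 11110 XOR 10011 = 01101
  pos 5: 11010 XOR 10011 = 01001
  pos 6: 10010 XOR 10011 = 00001
Remainder (last 4 bits) = 0010. This is the CRC / FCS.

0010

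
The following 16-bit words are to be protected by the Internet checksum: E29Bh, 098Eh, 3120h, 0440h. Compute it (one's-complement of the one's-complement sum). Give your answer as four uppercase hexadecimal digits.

One's-complement addition (fold any carry out of bit 15 back into bit 0):
  0xE29B + 0x098E = 0x0EC29
  0xEC29 + 0x3120 = 0x11D49 → wrap carry → 0x1D4A
  0x1D4A + 0x0440 = 0x0218A
One's-complement sum = 0x218A.
Checksum = ~0x218A & 0xFFFF = 0xDE75.

DE75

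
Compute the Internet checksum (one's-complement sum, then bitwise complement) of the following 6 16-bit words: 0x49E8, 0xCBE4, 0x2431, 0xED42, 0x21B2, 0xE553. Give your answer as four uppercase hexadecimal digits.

One's-complement addition (fold any carry out of bit 15 back into bit 0):
  0x49E8 + 0xCBE4 = 0x115CC → wrap carry → 0x15CD
  0x15CD + 0x2431 = 0x039FE
  0x39FE + 0xED42 = 0x12740 → wrap carry → 0x2741
  0x2741 + 0x21B2 = 0x048F3
  0x48F3 + 0xE553 = 0x12E46 → wrap carry → 0x2E47
One's-complement sum = 0x2E47.
Checksum = ~0x2E47 & 0xFFFF = 0xD1B8.

D1B8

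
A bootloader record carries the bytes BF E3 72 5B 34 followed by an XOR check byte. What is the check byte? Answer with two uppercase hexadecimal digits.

XOR the bytes together:
  start with 0xBF
  0xBF ⊕ 0xE3 = 0x5C
  0x5C ⊕ 0x72 = 0x2E
  0x2E ⊕ 0x5B = 0x75
  0x75 ⊕ 0x34 = 0x41

41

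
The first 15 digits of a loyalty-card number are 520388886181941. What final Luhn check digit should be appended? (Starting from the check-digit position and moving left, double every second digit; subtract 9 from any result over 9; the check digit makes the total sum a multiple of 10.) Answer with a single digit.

7

Partial digits right→left: 1 4 9 1 8 1 6 8 8 8 8 3 0 2 5
Double every second digit counting from the check-digit position (so the 1st, 3rd, 5th, ... of the partial from the right).
  doubled (with −9 where >9): 2 9 7 3 7 7 0 1 → sum 36
  kept as-is: 4 1 1 8 8 3 2 → sum 27
Total = 36 + 27 = 63.
Check digit = (10 − (63 mod 10)) mod 10 = 7.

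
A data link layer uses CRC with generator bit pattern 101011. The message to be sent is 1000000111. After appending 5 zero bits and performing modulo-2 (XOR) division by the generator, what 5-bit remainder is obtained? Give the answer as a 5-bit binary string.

Append 5 zeros: 100000011100000. Divide by 101011 (XOR where the leading bit is 1):
  pos 0: 100000 XOR 101011 = 001011
  pos 2: 101101 XOR 101011 = 000110
  pos 5: 110110 XOR 101011 = 011101
  pos 6: 111010 XOR 101011 = 010001
  pos 7: 100010 XOR 101011 = 001001
  pos 9: 100100 XOR 101011 = 001111
Remainder (last 5 bits) = 01111. This is the CRC / FCS.

01111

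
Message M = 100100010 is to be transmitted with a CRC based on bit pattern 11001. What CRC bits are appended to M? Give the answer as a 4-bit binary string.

1101

Append 4 zeros: 1001000100000. Divide by 11001 (XOR where the leading bit is 1):
  pos 0: 10010 XOR 11001 = 01011
  pos 1: 10110 XOR 11001 = 01111
  pos 2: 11110 XOR 11001 = 00111
  pos 4: 11110 XOR 11001 = 00111
  pos 6: 11100 XOR 11001 = 00101
  pos 8: 10100 XOR 11001 = 01101
Remainder (last 4 bits) = 1101. This is the CRC / FCS.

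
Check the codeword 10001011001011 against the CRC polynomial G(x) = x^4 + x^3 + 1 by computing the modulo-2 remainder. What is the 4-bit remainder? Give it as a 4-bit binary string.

0000

Modulo-2 division of 10001011001011 by 11001:
  pos 0: 10001 XOR 11001 = 01000
  pos 1: 10000 XOR 11001 = 01001
  pos 2: 10011 XOR 11001 = 01010
  pos 3: 10101 XOR 11001 = 01100
  pos 4: 11000 XOR 11001 = 00001
  pos 8: 10101 XOR 11001 = 01100
  pos 9: 11001 XOR 11001 = 00000
Remainder = 0000 (zero — the frame passes the CRC check).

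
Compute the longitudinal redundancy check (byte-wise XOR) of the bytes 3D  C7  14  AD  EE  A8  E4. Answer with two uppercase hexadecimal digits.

XOR the bytes together:
  start with 0x3D
  0x3D ⊕ 0xC7 = 0xFA
  0xFA ⊕ 0x14 = 0xEE
  0xEE ⊕ 0xAD = 0x43
  0x43 ⊕ 0xEE = 0xAD
  0xAD ⊕ 0xA8 = 0x05
  0x05 ⊕ 0xE4 = 0xE1

E1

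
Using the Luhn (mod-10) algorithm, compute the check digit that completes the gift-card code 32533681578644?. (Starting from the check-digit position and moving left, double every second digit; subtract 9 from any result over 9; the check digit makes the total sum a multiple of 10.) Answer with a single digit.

Partial digits right→left: 4 4 6 8 7 5 1 8 6 3 3 5 2 3
Double every second digit counting from the check-digit position (so the 1st, 3rd, 5th, ... of the partial from the right).
  doubled (with −9 where >9): 8 3 5 2 3 6 4 → sum 31
  kept as-is: 4 8 5 8 3 5 3 → sum 36
Total = 31 + 36 = 67.
Check digit = (10 − (67 mod 10)) mod 10 = 3.

3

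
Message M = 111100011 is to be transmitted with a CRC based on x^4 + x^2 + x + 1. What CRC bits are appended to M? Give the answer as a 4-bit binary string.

1100

Append 4 zeros: 1111000110000. Divide by 10111 (XOR where the leading bit is 1):
  pos 0: 11110 XOR 10111 = 01001
  pos 1: 10010 XOR 10111 = 00101
  pos 3: 10101 XOR 10111 = 00010
  pos 6: 10100 XOR 10111 = 00011
Remainder (last 4 bits) = 1100. This is the CRC / FCS.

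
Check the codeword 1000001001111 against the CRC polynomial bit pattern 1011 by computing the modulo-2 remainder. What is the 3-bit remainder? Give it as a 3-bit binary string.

110

Modulo-2 division of 1000001001111 by 1011:
  pos 0: 1000 XOR 1011 = 0011
  pos 2: 1100 XOR 1011 = 0111
  pos 3: 1111 XOR 1011 = 0100
  pos 4: 1000 XOR 1011 = 0011
  pos 6: 1101 XOR 1011 = 0110
  pos 7: 1101 XOR 1011 = 0110
  pos 8: 1101 XOR 1011 = 0110
  pos 9: 1101 XOR 1011 = 0110
Remainder = 110 (nonzero — an error is detected).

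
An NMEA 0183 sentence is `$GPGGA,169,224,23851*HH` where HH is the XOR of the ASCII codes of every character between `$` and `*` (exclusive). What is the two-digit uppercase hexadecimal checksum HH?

XOR the ASCII codes of the payload characters:
  'G' = 0x47 → acc = 0x47
  'P' = 0x50 → acc = 0x17
  'G' = 0x47 → acc = 0x50
  'G' = 0x47 → acc = 0x17
  'A' = 0x41 → acc = 0x56
  ',' = 0x2C → acc = 0x7A
  '1' = 0x31 → acc = 0x4B
  '6' = 0x36 → acc = 0x7D
  '9' = 0x39 → acc = 0x44
  ',' = 0x2C → acc = 0x68
  '2' = 0x32 → acc = 0x5A
  '2' = 0x32 → acc = 0x68
  '4' = 0x34 → acc = 0x5C
  ',' = 0x2C → acc = 0x70
  '2' = 0x32 → acc = 0x42
  '3' = 0x33 → acc = 0x71
  '8' = 0x38 → acc = 0x49
  '5' = 0x35 → acc = 0x7C
  '1' = 0x31 → acc = 0x4D
Checksum = 0x4D.

4D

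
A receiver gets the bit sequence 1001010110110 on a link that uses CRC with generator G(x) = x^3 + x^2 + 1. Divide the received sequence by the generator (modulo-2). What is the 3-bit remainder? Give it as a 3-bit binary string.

Modulo-2 division of 1001010110110 by 1101:
  pos 0: 1001 XOR 1101 = 0100
  pos 1: 1000 XOR 1101 = 0101
  pos 2: 1011 XOR 1101 = 0110
  pos 3: 1100 XOR 1101 = 0001
  pos 6: 1110 XOR 1101 = 0011
  pos 8: 1111 XOR 1101 = 0010
Remainder = 100 (nonzero — an error is detected).

100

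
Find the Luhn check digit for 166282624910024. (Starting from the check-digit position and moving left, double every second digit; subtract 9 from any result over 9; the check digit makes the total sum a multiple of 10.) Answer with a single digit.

4

Partial digits right→left: 4 2 0 0 1 9 4 2 6 2 8 2 6 6 1
Double every second digit counting from the check-digit position (so the 1st, 3rd, 5th, ... of the partial from the right).
  doubled (with −9 where >9): 8 0 2 8 3 7 3 2 → sum 33
  kept as-is: 2 0 9 2 2 2 6 → sum 23
Total = 33 + 23 = 56.
Check digit = (10 − (56 mod 10)) mod 10 = 4.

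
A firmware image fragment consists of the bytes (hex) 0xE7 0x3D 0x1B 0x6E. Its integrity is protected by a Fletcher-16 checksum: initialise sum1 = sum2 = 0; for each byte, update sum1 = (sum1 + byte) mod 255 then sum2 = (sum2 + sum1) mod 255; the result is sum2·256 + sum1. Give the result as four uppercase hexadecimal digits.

Running sums (mod 255):
  after byte 0 (0xE7): sum1=231, sum2=231
  after byte 1 (0x3D): sum1=37, sum2=13
  after byte 2 (0x1B): sum1=64, sum2=77
  after byte 3 (0x6E): sum1=174, sum2=251
Checksum = sum2·256 + sum1 = 251·256 + 174 = 64430 = 0xFBAE.

FBAE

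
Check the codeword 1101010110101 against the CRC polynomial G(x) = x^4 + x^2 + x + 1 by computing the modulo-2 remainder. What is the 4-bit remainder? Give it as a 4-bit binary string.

0000

Modulo-2 division of 1101010110101 by 10111:
  pos 0: 11010 XOR 10111 = 01101
  pos 1: 11011 XOR 10111 = 01100
  pos 2: 11000 XOR 10111 = 01111
  pos 3: 11111 XOR 10111 = 01000
  pos 4: 10001 XOR 10111 = 00110
  pos 6: 11001 XOR 10111 = 01110
  pos 7: 11100 XOR 10111 = 01011
  pos 8: 10111 XOR 10111 = 00000
Remainder = 0000 (zero — the frame passes the CRC check).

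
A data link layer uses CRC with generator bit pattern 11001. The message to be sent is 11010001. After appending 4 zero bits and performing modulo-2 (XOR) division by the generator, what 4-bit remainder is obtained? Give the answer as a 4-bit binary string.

0000

Append 4 zeros: 110100010000. Divide by 11001 (XOR where the leading bit is 1):
  pos 0: 11010 XOR 11001 = 00011
  pos 3: 11001 XOR 11001 = 00000
Remainder (last 4 bits) = 0000. This is the CRC / FCS.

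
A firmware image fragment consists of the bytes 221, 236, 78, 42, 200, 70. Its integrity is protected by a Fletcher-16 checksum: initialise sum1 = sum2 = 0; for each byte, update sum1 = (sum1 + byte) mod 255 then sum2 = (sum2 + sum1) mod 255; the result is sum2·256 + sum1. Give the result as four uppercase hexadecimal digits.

6352

Running sums (mod 255):
  after byte 0 (221): sum1=221, sum2=221
  after byte 1 (236): sum1=202, sum2=168
  after byte 2 (78): sum1=25, sum2=193
  after byte 3 (42): sum1=67, sum2=5
  after byte 4 (200): sum1=12, sum2=17
  after byte 5 (70): sum1=82, sum2=99
Checksum = sum2·256 + sum1 = 99·256 + 82 = 25426 = 0x6352.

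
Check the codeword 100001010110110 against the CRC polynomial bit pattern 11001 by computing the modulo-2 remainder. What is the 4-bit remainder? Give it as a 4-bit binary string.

Modulo-2 division of 100001010110110 by 11001:
  pos 0: 10000 XOR 11001 = 01001
  pos 1: 10011 XOR 11001 = 01010
  pos 2: 10100 XOR 11001 = 01101
  pos 3: 11011 XOR 11001 = 00010
  pos 6: 10011 XOR 11001 = 01010
  pos 7: 10100 XOR 11001 = 01101
  pos 8: 11011 XOR 11001 = 00010
Remainder = 1010 (nonzero — an error is detected).

1010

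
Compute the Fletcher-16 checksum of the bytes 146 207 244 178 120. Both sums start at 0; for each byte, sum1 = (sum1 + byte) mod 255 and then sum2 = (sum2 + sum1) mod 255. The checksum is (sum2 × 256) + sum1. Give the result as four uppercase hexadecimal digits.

D882

Running sums (mod 255):
  after byte 0 (146): sum1=146, sum2=146
  after byte 1 (207): sum1=98, sum2=244
  after byte 2 (244): sum1=87, sum2=76
  after byte 3 (178): sum1=10, sum2=86
  after byte 4 (120): sum1=130, sum2=216
Checksum = sum2·256 + sum1 = 216·256 + 130 = 55426 = 0xD882.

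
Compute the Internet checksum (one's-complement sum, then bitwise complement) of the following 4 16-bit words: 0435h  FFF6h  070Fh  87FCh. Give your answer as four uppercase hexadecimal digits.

One's-complement addition (fold any carry out of bit 15 back into bit 0):
  0x0435 + 0xFFF6 = 0x1042B → wrap carry → 0x042C
  0x042C + 0x070F = 0x00B3B
  0x0B3B + 0x87FC = 0x09337
One's-complement sum = 0x9337.
Checksum = ~0x9337 & 0xFFFF = 0x6CC8.

6CC8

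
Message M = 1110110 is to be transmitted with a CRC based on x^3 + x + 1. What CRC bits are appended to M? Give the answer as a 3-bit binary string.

110

Append 3 zeros: 1110110000. Divide by 1011 (XOR where the leading bit is 1):
  pos 0: 1110 XOR 1011 = 0101
  pos 1: 1011 XOR 1011 = 0000
  pos 5: 1000 XOR 1011 = 0011
Remainder (last 3 bits) = 110. This is the CRC / FCS.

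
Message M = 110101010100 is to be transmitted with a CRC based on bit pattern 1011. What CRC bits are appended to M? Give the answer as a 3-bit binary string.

Append 3 zeros: 110101010100000. Divide by 1011 (XOR where the leading bit is 1):
  pos 0: 1101 XOR 1011 = 0110
  pos 1: 1100 XOR 1011 = 0111
  pos 2: 1111 XOR 1011 = 0100
  pos 3: 1000 XOR 1011 = 0011
  pos 5: 1110 XOR 1011 = 0101
  pos 6: 1011 XOR 1011 = 0000
Remainder (last 3 bits) = 000. This is the CRC / FCS.

000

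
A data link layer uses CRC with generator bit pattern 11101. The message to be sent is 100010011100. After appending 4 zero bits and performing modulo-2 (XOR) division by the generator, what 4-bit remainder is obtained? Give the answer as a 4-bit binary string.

Append 4 zeros: 1000100111000000. Divide by 11101 (XOR where the leading bit is 1):
  pos 0: 10001 XOR 11101 = 01100
  pos 1: 11000 XOR 11101 = 00101
  pos 3: 10101 XOR 11101 = 01000
  pos 4: 10001 XOR 11101 = 01100
  pos 5: 11001 XOR 11101 = 00100
  pos 7: 10000 XOR 11101 = 01101
  pos 8: 11010 XOR 11101 = 00111
  pos 10: 11100 XOR 11101 = 00001
Remainder (last 4 bits) = 0010. This is the CRC / FCS.

0010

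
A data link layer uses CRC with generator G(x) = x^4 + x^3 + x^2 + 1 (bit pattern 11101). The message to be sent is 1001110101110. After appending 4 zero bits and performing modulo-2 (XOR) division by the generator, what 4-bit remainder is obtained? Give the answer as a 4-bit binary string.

Append 4 zeros: 10011101011100000. Divide by 11101 (XOR where the leading bit is 1):
  pos 0: 10011 XOR 11101 = 01110
  pos 1: 11101 XOR 11101 = 00000
  pos 7: 10111 XOR 11101 = 01010
  pos 8: 10100 XOR 11101 = 01001
  pos 9: 10010 XOR 11101 = 01111
  pos 10: 11110 XOR 11101 = 00011
Remainder (last 4 bits) = 1100. This is the CRC / FCS.

1100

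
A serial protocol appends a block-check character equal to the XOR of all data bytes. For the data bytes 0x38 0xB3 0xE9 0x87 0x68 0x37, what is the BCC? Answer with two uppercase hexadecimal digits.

XOR the bytes together:
  start with 0x38
  0x38 ⊕ 0xB3 = 0x8B
  0x8B ⊕ 0xE9 = 0x62
  0x62 ⊕ 0x87 = 0xE5
  0xE5 ⊕ 0x68 = 0x8D
  0x8D ⊕ 0x37 = 0xBA

BA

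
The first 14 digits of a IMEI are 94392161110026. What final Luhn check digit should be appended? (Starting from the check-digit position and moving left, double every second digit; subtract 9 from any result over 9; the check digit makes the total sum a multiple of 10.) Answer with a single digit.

1

Partial digits right→left: 6 2 0 0 1 1 1 6 1 2 9 3 4 9
Double every second digit counting from the check-digit position (so the 1st, 3rd, 5th, ... of the partial from the right).
  doubled (with −9 where >9): 3 0 2 2 2 9 8 → sum 26
  kept as-is: 2 0 1 6 2 3 9 → sum 23
Total = 26 + 23 = 49.
Check digit = (10 − (49 mod 10)) mod 10 = 1.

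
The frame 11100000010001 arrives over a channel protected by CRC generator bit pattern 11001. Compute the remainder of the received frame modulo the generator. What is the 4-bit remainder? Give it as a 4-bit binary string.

0000

Modulo-2 division of 11100000010001 by 11001:
  pos 0: 11100 XOR 11001 = 00101
  pos 2: 10100 XOR 11001 = 01101
  pos 3: 11010 XOR 11001 = 00011
  pos 6: 11010 XOR 11001 = 00011
  pos 9: 11001 XOR 11001 = 00000
Remainder = 0000 (zero — the frame passes the CRC check).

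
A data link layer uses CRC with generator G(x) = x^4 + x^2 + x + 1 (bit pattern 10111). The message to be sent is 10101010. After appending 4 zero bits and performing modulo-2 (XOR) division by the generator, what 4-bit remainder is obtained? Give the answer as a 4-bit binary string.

1100

Append 4 zeros: 101010100000. Divide by 10111 (XOR where the leading bit is 1):
  pos 0: 10101 XOR 10111 = 00010
  pos 3: 10010 XOR 10111 = 00101
  pos 5: 10100 XOR 10111 = 00011
Remainder (last 4 bits) = 1100. This is the CRC / FCS.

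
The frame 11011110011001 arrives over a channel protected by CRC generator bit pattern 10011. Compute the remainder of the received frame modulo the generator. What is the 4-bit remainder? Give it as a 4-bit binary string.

1011

Modulo-2 division of 11011110011001 by 10011:
  pos 0: 11011 XOR 10011 = 01000
  pos 1: 10001 XOR 10011 = 00010
  pos 4: 10100 XOR 10011 = 00111
  pos 6: 11111 XOR 10011 = 01100
  pos 7: 11000 XOR 10011 = 01011
  pos 8: 10110 XOR 10011 = 00101
Remainder = 1011 (nonzero — an error is detected).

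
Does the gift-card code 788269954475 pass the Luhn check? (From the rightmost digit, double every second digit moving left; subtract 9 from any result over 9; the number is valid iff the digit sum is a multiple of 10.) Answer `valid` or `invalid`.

From the right, keep odd positions and double even positions (subtract 9 from any doubled value over 9):
  doubled (positions 2,4,...): 5 8 9 3 7 5 → sum 37
  kept (positions 1,3,...): 5 4 5 9 2 8 → sum 33
Total = 70.
70 mod 10 = 0, so the number is valid.

valid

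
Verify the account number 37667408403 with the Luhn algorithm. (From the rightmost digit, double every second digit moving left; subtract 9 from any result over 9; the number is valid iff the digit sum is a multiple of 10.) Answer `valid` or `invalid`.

From the right, keep odd positions and double even positions (subtract 9 from any doubled value over 9):
  doubled (positions 2,4,...): 0 7 8 3 5 → sum 23
  kept (positions 1,3,...): 3 4 0 7 6 3 → sum 23
Total = 46.
46 mod 10 = 6, so the number is invalid.

invalid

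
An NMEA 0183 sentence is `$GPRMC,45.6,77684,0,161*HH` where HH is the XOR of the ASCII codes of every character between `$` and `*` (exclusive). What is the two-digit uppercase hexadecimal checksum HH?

6E

XOR the ASCII codes of the payload characters:
  'G' = 0x47 → acc = 0x47
  'P' = 0x50 → acc = 0x17
  'R' = 0x52 → acc = 0x45
  'M' = 0x4D → acc = 0x08
  'C' = 0x43 → acc = 0x4B
  ',' = 0x2C → acc = 0x67
  '4' = 0x34 → acc = 0x53
  '5' = 0x35 → acc = 0x66
  '.' = 0x2E → acc = 0x48
  '6' = 0x36 → acc = 0x7E
  ',' = 0x2C → acc = 0x52
  '7' = 0x37 → acc = 0x65
  '7' = 0x37 → acc = 0x52
  '6' = 0x36 → acc = 0x64
  '8' = 0x38 → acc = 0x5C
  '4' = 0x34 → acc = 0x68
  ',' = 0x2C → acc = 0x44
  '0' = 0x30 → acc = 0x74
  ',' = 0x2C → acc = 0x58
  '1' = 0x31 → acc = 0x69
  '6' = 0x36 → acc = 0x5F
  '1' = 0x31 → acc = 0x6E
Checksum = 0x6E.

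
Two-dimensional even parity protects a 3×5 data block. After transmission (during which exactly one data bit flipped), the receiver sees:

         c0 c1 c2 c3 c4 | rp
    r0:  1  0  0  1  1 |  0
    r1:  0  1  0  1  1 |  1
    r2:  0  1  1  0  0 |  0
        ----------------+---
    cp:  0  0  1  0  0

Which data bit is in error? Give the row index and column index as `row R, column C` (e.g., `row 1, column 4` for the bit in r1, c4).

row 0, column 0

Recompute each row's even parity and compare to rp:
  r0: data parity 1, sent rp 0 → mismatch
  r1: data parity 1, sent rp 1 → ok
  r2: data parity 0, sent rp 0 → ok
Recompute each column's even parity and compare to cp:
  c0: data parity 1, sent cp 0 → mismatch
  c1: data parity 0, sent cp 0 → ok
  c2: data parity 1, sent cp 1 → ok
  c3: data parity 0, sent cp 0 → ok
  c4: data parity 0, sent cp 0 → ok
Exactly one row (r0) and one column (c0) fail → the flipped bit is at their intersection.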